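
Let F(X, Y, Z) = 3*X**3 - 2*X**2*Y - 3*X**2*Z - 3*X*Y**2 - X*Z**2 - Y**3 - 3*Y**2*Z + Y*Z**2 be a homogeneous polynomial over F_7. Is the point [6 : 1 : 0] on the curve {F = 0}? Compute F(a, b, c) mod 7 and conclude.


F(6,1,0) ≡ 4 (mod 7); P is NOT on the curve.

Evaluate F(6, 1, 0) term-by-term (mod 7).
  3*X**3 ↦ 3·216·1·1 = 648
  -2*X**2*Y ↦ -2·36·1·1 = -72
  -3*X**2*Z ↦ -3·36·1·0 = 0
  -3*X*Y**2 ↦ -3·6·1·1 = -18
  -X*Z**2 ↦ -1·6·1·0 = 0
  -Y**3 ↦ -1·1·1·1 = -1
  -3*Y**2*Z ↦ -3·1·1·0 = 0
  Y*Z**2 ↦ 1·1·1·0 = 0
Sum: F(6, 1, 0) = (648) + (-72) + (0) + (-18) + (0) + (-1) + (0) + (0) = 557.
Reducing mod 7: 557 ≡ 4 (mod 7).
Since F(a, b, c) ≡ 4 ≠ 0 (mod 7), P does NOT lie on the curve.


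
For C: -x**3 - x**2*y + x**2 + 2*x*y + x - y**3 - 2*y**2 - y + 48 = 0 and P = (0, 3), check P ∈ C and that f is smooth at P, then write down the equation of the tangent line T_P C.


Tangent line at P: 7*x - 40*y + 120 = 0.

Step 1: f(0, 3) = 0, so P lies on C.
Step 2: partial derivatives
  f_x(x, y) = -3*x**2 - 2*x*y + 2*x + 2*y + 1, f_y(x, y) = -x**2 + 2*x - 3*y**2 - 4*y - 1.
  f_x(P) = 7, f_y(P) = -40 (gradient nonzero, so P is smooth).
Step 3: tangent line at P: 7·(x − 0) + -40·(y − 3) = 0.
Expanding: 7*x - 40*y + 120 = 0.


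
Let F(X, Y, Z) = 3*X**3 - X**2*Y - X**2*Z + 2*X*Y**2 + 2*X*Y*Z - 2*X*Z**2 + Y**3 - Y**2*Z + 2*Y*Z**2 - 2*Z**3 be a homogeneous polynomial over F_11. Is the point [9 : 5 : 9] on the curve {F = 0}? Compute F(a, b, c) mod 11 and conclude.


F(9,5,9) ≡ 8 (mod 11); P is NOT on the curve.

Evaluate F(9, 5, 9) term-by-term (mod 11).
  3*X**3 ↦ 3·729·1·1 = 2187
  -X**2*Y ↦ -1·81·5·1 = -405
  -X**2*Z ↦ -1·81·1·9 = -729
  2*X*Y**2 ↦ 2·9·25·1 = 450
  2*X*Y*Z ↦ 2·9·5·9 = 810
  -2*X*Z**2 ↦ -2·9·1·81 = -1458
  Y**3 ↦ 1·1·125·1 = 125
  -Y**2*Z ↦ -1·1·25·9 = -225
  2*Y*Z**2 ↦ 2·1·5·81 = 810
  -2*Z**3 ↦ -2·1·1·729 = -1458
Sum: F(9, 5, 9) = (2187) + (-405) + (-729) + (450) + (810) + (-1458) + (125) + (-225) + (810) + (-1458) = 107.
Reducing mod 11: 107 ≡ 8 (mod 11).
Since F(a, b, c) ≡ 8 ≠ 0 (mod 11), P does NOT lie on the curve.


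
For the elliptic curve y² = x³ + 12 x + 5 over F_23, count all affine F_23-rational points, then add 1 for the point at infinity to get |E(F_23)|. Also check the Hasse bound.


Affine points = {(1, 8), (1, 15), (4, 5), (4, 18), (5, 11), (5, 12), (7, 8), (7, 15), (13, 9), (13, 14), (15, 8), (15, 15), (17, 4), (17, 19), (18, 2), (18, 21), (19, 10), (19, 13)}; affine count = 18; |E(F_23)| = 19.

Discriminant check: Δ ∝ 4a³ + 27b² = 4·12³ + 27·5² = 4·1728 + 27·25 ≡ 20 (mod 23). Nonzero ⇒ E is nonsingular.
For each x ∈ F_23, compute rhs = x³ + 12·x + 5 mod 23, then count y ∈ F_23 with y² ≡ rhs.
  x = 0: rhs = 5, matching y values: none (0 points).
  x = 1: rhs = 18, matching y values: 8, 15 (2 points).
  x = 2: rhs = 14, matching y values: none (0 points).
  x = 3: rhs = 22, matching y values: none (0 points).
  x = 4: rhs = 2, matching y values: 5, 18 (2 points).
  x = 5: rhs = 6, matching y values: 11, 12 (2 points).
  x = 6: rhs = 17, matching y values: none (0 points).
  x = 7: rhs = 18, matching y values: 8, 15 (2 points).
  x = 8: rhs = 15, matching y values: none (0 points).
  x = 9: rhs = 14, matching y values: none (0 points).
  x = 10: rhs = 21, matching y values: none (0 points).
  x = 11: rhs = 19, matching y values: none (0 points).
  x = 12: rhs = 14, matching y values: none (0 points).
  x = 13: rhs = 12, matching y values: 9, 14 (2 points).
  x = 14: rhs = 19, matching y values: none (0 points).
  x = 15: rhs = 18, matching y values: 8, 15 (2 points).
  x = 16: rhs = 15, matching y values: none (0 points).
  x = 17: rhs = 16, matching y values: 4, 19 (2 points).
  x = 18: rhs = 4, matching y values: 2, 21 (2 points).
  x = 19: rhs = 8, matching y values: 10, 13 (2 points).
  x = 20: rhs = 11, matching y values: none (0 points).
  x = 21: rhs = 19, matching y values: none (0 points).
  x = 22: rhs = 15, matching y values: none (0 points).
Total affine count: 18.
Full point count |E(F_23)| = 18 + 1 = 19.
Hasse bound: |19 − (23+1)| = |-5| = 5 ≤ 2√23 ≈ 9.5917 ✓.


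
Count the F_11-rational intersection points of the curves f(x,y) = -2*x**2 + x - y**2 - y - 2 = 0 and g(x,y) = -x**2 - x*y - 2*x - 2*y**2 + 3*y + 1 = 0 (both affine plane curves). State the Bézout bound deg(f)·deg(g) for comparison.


Common zeros: ∅; count = 0; Bézout bound = 4.

deg(f) = 2, deg(g) = 2, so Bézout bound = 4.
Scan x ∈ F_11. For each x, list the y ∈ F_11 with f(x, y) ≡ 0 and those with g(x, y) ≡ 0 (mod 11); the common zeros in that column are the intersection.
  x = 0: f ≡ 0 at y ∈ {4, 6}; g ≡ 0 at y ∈ ∅; common: ∅.
  x = 1: f ≡ 0 at y ∈ {5}; g ≡ 0 at y ∈ ∅; common: ∅.
  x = 2: f ≡ 0 at y ∈ ∅; g ≡ 0 at y ∈ {3}; common: ∅.
  x = 3: f ≡ 0 at y ∈ ∅; g ≡ 0 at y ∈ {2, 9}; common: ∅.
  x = 4: f ≡ 0 at y ∈ ∅; g ≡ 0 at y ∈ {2, 3}; common: ∅.
  x = 5: f ≡ 0 at y ∈ {5}; g ≡ 0 at y ∈ ∅; common: ∅.
  x = 6: f ≡ 0 at y ∈ {4, 6}; g ≡ 0 at y ∈ ∅; common: ∅.
  x = 7: f ≡ 0 at y ∈ {2, 8}; g ≡ 0 at y ∈ {4, 5}; common: ∅.
  x = 8: f ≡ 0 at y ∈ ∅; g ≡ 0 at y ∈ {5, 9}; common: ∅.
  x = 9: f ≡ 0 at y ∈ ∅; g ≡ 0 at y ∈ {4}; common: ∅.
  x = 10: f ≡ 0 at y ∈ {2, 8}; g ≡ 0 at y ∈ ∅; common: ∅.
Collecting: common zeros = ∅, so the count is 0.
Comparison with the Bézout bound: 0 ≤ 4 = deg(f)·deg(g), as expected for curves with no common component (the affine F_11-count falls short of the bound because intersections may lie at infinity, over extension fields, or carry multiplicity).


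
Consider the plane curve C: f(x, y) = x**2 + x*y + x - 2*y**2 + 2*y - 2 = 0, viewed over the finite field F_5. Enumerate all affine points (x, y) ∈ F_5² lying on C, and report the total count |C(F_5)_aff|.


Affine F_5-points: {(1, 0), (1, 4), (3, 0), (4, 4)}; count = 4.

For each of the 25 pairs (x, y) ∈ F_5², evaluate f(x, y) mod 5. Record the zeros.
  x = 0: [0↦3, 1↦3, 2↦4, 3↦1, 4↦4]  zeros at y ∈ ∅
  x = 1: [0↦0, 1↦1, 2↦3, 3↦1, 4↦0]  zeros at y ∈ {0, 4}
  x = 2: [0↦4, 1↦1, 2↦4, 3↦3, 4↦3]  zeros at y ∈ ∅
  x = 3: [0↦0, 1↦3, 2↦2, 3↦2, 4↦3]  zeros at y ∈ {0}
  x = 4: [0↦3, 1↦2, 2↦2, 3↦3, 4↦0]  zeros at y ∈ {4}
Collecting zeros: affine points = {(1, 0), (1, 4), (3, 0), (4, 4)}.
Total count |C(F_5)_aff| = 4.


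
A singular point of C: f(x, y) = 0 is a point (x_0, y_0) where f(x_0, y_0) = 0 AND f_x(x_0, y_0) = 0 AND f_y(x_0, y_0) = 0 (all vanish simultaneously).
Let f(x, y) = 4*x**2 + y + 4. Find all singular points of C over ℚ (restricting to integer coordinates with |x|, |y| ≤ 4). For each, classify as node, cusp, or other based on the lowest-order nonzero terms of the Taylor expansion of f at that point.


No singular points in the scanned grid; C is smooth there.

Compute partial derivatives:
  f_x = 8*x.
  f_y = 1.
f_y = 1 is a nonzero constant, so f_y never vanishes: no point (x, y) can satisfy f = f_x = f_y = 0. In particular no (x, y) ∈ {−4, ..., 4}² is singular; the curve is smooth.


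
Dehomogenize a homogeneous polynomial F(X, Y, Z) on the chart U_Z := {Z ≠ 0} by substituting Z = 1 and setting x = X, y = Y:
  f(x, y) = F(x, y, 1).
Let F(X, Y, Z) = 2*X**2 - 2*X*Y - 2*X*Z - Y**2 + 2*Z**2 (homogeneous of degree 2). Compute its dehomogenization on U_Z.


f(x, y) = 2*x**2 - 2*x*y - 2*x - y**2 + 2

On U_Z we set Z = 1. Each monomial c·X^i·Y^j·Z^k in F becomes c·x^i·y^j·1^k = c·x^i·y^j.
Substituting Z = 1: F(X, Y, 1) = 2*x**2 - 2*x*y - 2*x - y**2 + 2.
Note: deg(f) ≤ deg(F) = 2; strict inequality happens when F is divisible by Z (lost terms).


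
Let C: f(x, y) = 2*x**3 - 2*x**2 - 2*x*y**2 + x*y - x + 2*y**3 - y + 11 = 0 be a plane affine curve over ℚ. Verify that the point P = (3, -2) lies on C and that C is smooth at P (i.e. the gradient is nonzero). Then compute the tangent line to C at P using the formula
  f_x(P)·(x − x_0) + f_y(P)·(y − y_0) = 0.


Tangent line at P: 31*x + 50*y + 7 = 0.

Step 1: f(3, -2) = 0, so P lies on C.
Step 2: partial derivatives
  f_x(x, y) = 6*x**2 - 4*x - 2*y**2 + y - 1, f_y(x, y) = -4*x*y + x + 6*y**2 - 1.
  f_x(P) = 31, f_y(P) = 50 (gradient nonzero, so P is smooth).
Step 3: tangent line at P: 31·(x − 3) + 50·(y − -2) = 0.
Expanding: 31*x + 50*y + 7 = 0.


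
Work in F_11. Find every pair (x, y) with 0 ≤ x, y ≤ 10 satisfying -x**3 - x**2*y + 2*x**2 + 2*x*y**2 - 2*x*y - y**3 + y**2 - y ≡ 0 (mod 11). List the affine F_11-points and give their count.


Affine F_11-points: {(0, 0), (1, 3), (2, 0), (2, 8), (3, 7), (6, 2), (7, 10), (9, 1), (10, 3), (10, 4)}; count = 10.

For each of the 121 pairs (x, y) ∈ F_11², evaluate f(x, y) mod 11. Record the zeros.
  x = 0: [0↦0, 1↦10, 2↦5, 3↦1, 4↦3, 5↦5, 6↦1, 7↦7, 8↦6, 9↦3, 10↦3]  zeros at y ∈ {0}
  x = 1: [0↦1, 1↦10, 2↦8, 3↦0, 4↦2, 5↦8, 6↦1, 7↦8, 8↦1, 9↦7, 10↦9]  zeros at y ∈ {3}
  x = 2: [0↦0, 1↦6, 2↦5, 3↦2, 4↦2, 5↦10, 6↦9, 7↦4, 8↦0, 9↦2, 10↦4]  zeros at y ∈ {0, 8}
  x = 3: [0↦2, 1↦3, 2↦1, 3↦1, 4↦8, 5↦5, 6↦8, 7↦0, 8↦8, 9↦4, 10↦4]  zeros at y ∈ {7}
  x = 4: [0↦1, 1↦6, 2↦1, 3↦2, 4↦3, 5↦9, 6↦3, 7↦1, 8↦8, 9↦7, 10↦3]  zeros at y ∈ ∅
  x = 5: [0↦2, 1↦9, 2↦10, 3↦10, 4↦3, 5↦5, 6↦10, 7↦1, 8↦5, 9↦5, 10↦6]  zeros at y ∈ ∅
  x = 6: [0↦10, 1↦6, 2↦0, 3↦8, 4↦2, 5↦9, 6↦1, 7↦5, 8↦4, 9↦3, 10↦7]  zeros at y ∈ {2}
  x = 7: [0↦8, 1↦2, 2↦9, 3↦1, 4↦5, 5↦4, 6↦3, 7↦7, 8↦10, 9↦6, 10↦0]  zeros at y ∈ {10}
  x = 8: [0↦1, 1↦2, 2↦9, 3↦5, 4↦6, 5↦6, 6↦10, 7↦1, 8↦6, 9↦8, 10↦1]  zeros at y ∈ ∅
  x = 9: [0↦5, 1↦0, 2↦5, 3↦3, 4↦10, 5↦9, 6↦5, 7↦3, 8↦8, 9↦3, 10↦4]  zeros at y ∈ {1}
  x = 10: [0↦3, 1↦1, 2↦2, 3↦0, 4↦0, 5↦7, 6↦4, 7↦7, 8↦10, 9↦7, 10↦3]  zeros at y ∈ {3, 4}
Collecting zeros: affine points = {(0, 0), (1, 3), (2, 0), (2, 8), (3, 7), (6, 2), (7, 10), (9, 1), (10, 3), (10, 4)}.
Total count |C(F_11)_aff| = 10.


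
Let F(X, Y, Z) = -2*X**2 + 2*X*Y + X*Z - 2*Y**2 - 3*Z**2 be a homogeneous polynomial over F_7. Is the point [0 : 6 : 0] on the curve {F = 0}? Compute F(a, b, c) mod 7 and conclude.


F(0,6,0) ≡ 5 (mod 7); P is NOT on the curve.

Evaluate F(0, 6, 0) term-by-term (mod 7).
  -2*X**2 ↦ -2·0·1·1 = 0
  2*X*Y ↦ 2·0·6·1 = 0
  X*Z ↦ 1·0·1·0 = 0
  -2*Y**2 ↦ -2·1·36·1 = -72
  -3*Z**2 ↦ -3·1·1·0 = 0
Sum: F(0, 6, 0) = (0) + (0) + (0) + (-72) + (0) = -72.
Reducing mod 7: -72 ≡ 5 (mod 7).
Since F(a, b, c) ≡ 5 ≠ 0 (mod 7), P does NOT lie on the curve.


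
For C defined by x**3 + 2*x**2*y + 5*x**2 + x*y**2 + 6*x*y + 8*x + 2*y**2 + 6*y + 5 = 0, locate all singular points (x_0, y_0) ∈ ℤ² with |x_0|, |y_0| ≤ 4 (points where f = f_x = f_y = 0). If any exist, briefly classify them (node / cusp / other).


Singular points: {(-1, -1)}; classification: cusp.

Compute partial derivatives:
  f_x = 3*x**2 + 4*x*y + 10*x + y**2 + 6*y + 8.
  f_y = 2*x**2 + 2*x*y + 6*x + 4*y + 6.
Scan x_0 ∈ {−4, ..., 4}. For each x_0, f_y(x_0, y) is a polynomial in y; find its integer roots y ∈ {−4, ..., 4}, then test f_x and f at those candidates.
  x = -4: f_y(-4, y) = 14 - 4*y; no integer root y with |y| ≤ 4.
  x = -3: f_y(-3, y) = 6 - 2*y; vanishes at y ∈ {3}. (-3, 3): f_x = -4 ≠ 0.
  x = -2: f_y(-2, y) = 2; no integer root y with |y| ≤ 4.
  x = -1: f_y(-1, y) = 2*y + 2; vanishes at y ∈ {-1}. (-1, -1): f_x = 0, f = 0 — SINGULAR.
  x = 0: f_y(0, y) = 4*y + 6; no integer root y with |y| ≤ 4.
  x = 1: f_y(1, y) = 6*y + 14; no integer root y with |y| ≤ 4.
  x = 2: f_y(2, y) = 8*y + 26; no integer root y with |y| ≤ 4.
  x = 3: f_y(3, y) = 10*y + 42; no integer root y with |y| ≤ 4.
  x = 4: f_y(4, y) = 12*y + 62; no integer root y with |y| ≤ 4.
Only singular point on the grid: (-1, -1).
Classify: substitute x = -1 + u, y = -1 + v and expand: f = u**3 + 2*u**2*v + u*v**2 + v**2.
No constant or linear terms (consistent with a singular point). Quadratic part: v**2. Cubic part: u**3 + 2*u**2*v + u*v**2.
The quadratic part v**2 is a perfect square, so there is a single (double) tangent line v = 0, i.e. y = -1. Restricting the cubic part to that line (v = 0) leaves u**3 ≠ 0, so f is not divisible by v and the branch is v² ≈ -u**3 to lowest order — this is a cusp.
Classification: cusp.


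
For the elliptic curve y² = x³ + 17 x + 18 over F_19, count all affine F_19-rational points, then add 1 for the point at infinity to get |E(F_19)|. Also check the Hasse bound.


Affine points = {(1, 6), (1, 13), (3, 1), (3, 18), (4, 6), (4, 13), (5, 0), (7, 9), (7, 10), (8, 1), (8, 18), (9, 8), (9, 11), (11, 4), (11, 15), (13, 2), (13, 17), (14, 6), (14, 13), (15, 0), (16, 4), (16, 15), (18, 0)}; affine count = 23; |E(F_19)| = 24.

Discriminant check: Δ ∝ 4a³ + 27b² = 4·17³ + 27·18² = 4·4913 + 27·324 ≡ 14 (mod 19). Nonzero ⇒ E is nonsingular.
For each x ∈ F_19, compute rhs = x³ + 17·x + 18 mod 19, then count y ∈ F_19 with y² ≡ rhs.
  x = 0: rhs = 18, matching y values: none (0 points).
  x = 1: rhs = 17, matching y values: 6, 13 (2 points).
  x = 2: rhs = 3, matching y values: none (0 points).
  x = 3: rhs = 1, matching y values: 1, 18 (2 points).
  x = 4: rhs = 17, matching y values: 6, 13 (2 points).
  x = 5: rhs = 0, matching y values: 0 (1 points).
  x = 6: rhs = 13, matching y values: none (0 points).
  x = 7: rhs = 5, matching y values: 9, 10 (2 points).
  x = 8: rhs = 1, matching y values: 1, 18 (2 points).
  x = 9: rhs = 7, matching y values: 8, 11 (2 points).
  x = 10: rhs = 10, matching y values: none (0 points).
  x = 11: rhs = 16, matching y values: 4, 15 (2 points).
  x = 12: rhs = 12, matching y values: none (0 points).
  x = 13: rhs = 4, matching y values: 2, 17 (2 points).
  x = 14: rhs = 17, matching y values: 6, 13 (2 points).
  x = 15: rhs = 0, matching y values: 0 (1 points).
  x = 16: rhs = 16, matching y values: 4, 15 (2 points).
  x = 17: rhs = 14, matching y values: none (0 points).
  x = 18: rhs = 0, matching y values: 0 (1 points).
Total affine count: 23.
Full point count |E(F_19)| = 23 + 1 = 24.
Hasse bound: |24 − (19+1)| = |4| = 4 ≤ 2√19 ≈ 8.7178 ✓.


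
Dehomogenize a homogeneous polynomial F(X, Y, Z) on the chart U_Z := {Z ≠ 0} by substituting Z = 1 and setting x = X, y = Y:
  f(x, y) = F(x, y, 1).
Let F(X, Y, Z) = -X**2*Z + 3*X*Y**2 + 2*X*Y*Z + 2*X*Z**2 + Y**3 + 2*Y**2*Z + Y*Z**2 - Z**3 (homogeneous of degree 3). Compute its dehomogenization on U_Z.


f(x, y) = -x**2 + 3*x*y**2 + 2*x*y + 2*x + y**3 + 2*y**2 + y - 1

On U_Z we set Z = 1. Each monomial c·X^i·Y^j·Z^k in F becomes c·x^i·y^j·1^k = c·x^i·y^j.
Substituting Z = 1: F(X, Y, 1) = -x**2 + 3*x*y**2 + 2*x*y + 2*x + y**3 + 2*y**2 + y - 1.
Note: deg(f) ≤ deg(F) = 3; strict inequality happens when F is divisible by Z (lost terms).


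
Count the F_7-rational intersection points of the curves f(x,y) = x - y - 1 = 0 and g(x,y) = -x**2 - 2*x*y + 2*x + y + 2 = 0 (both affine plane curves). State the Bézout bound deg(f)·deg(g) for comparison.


Common zeros: {(5, 4), (6, 5)}; count = 2; Bézout bound = 2.

deg(f) = 1, deg(g) = 2, so Bézout bound = 2.
Scan x ∈ F_7. For each x, list the y ∈ F_7 with f(x, y) ≡ 0 and those with g(x, y) ≡ 0 (mod 7); the common zeros in that column are the intersection.
  x = 0: f ≡ 0 at y ∈ {6}; g ≡ 0 at y ∈ {5}; common: ∅.
  x = 1: f ≡ 0 at y ∈ {0}; g ≡ 0 at y ∈ {3}; common: ∅.
  x = 2: f ≡ 0 at y ∈ {1}; g ≡ 0 at y ∈ {3}; common: ∅.
  x = 3: f ≡ 0 at y ∈ {2}; g ≡ 0 at y ∈ {4}; common: ∅.
  x = 4: f ≡ 0 at y ∈ {3}; g ≡ 0 at y ∈ ∅; common: ∅.
  x = 5: f ≡ 0 at y ∈ {4}; g ≡ 0 at y ∈ {4}; common: {4}.
  x = 6: f ≡ 0 at y ∈ {5}; g ≡ 0 at y ∈ {5}; common: {5}.
Collecting: common zeros = {(5, 4), (6, 5)}, so the count is 2.
Comparison with the Bézout bound: 2 ≤ 2 = deg(f)·deg(g), as expected for curves with no common component (the bound is attained).


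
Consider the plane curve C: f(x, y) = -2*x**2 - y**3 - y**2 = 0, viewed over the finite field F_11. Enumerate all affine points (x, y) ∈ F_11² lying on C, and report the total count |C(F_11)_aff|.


Affine F_11-points: {(0, 0), (0, 10), (2, 3), (2, 4), (3, 8), (4, 2), (7, 2), (8, 8), (9, 3), (9, 4)}; count = 10.

For each of the 121 pairs (x, y) ∈ F_11², evaluate f(x, y) mod 11. Record the zeros.
  x = 0: [0↦0, 1↦9, 2↦10, 3↦8, 4↦8, 5↦4, 6↦1, 7↦4, 8↦7, 9↦4, 10↦0]  zeros at y ∈ {0, 10}
  x = 1: [0↦9, 1↦7, 2↦8, 3↦6, 4↦6, 5↦2, 6↦10, 7↦2, 8↦5, 9↦2, 10↦9]  zeros at y ∈ ∅
  x = 2: [0↦3, 1↦1, 2↦2, 3↦0, 4↦0, 5↦7, 6↦4, 7↦7, 8↦10, 9↦7, 10↦3]  zeros at y ∈ {3, 4}
  x = 3: [0↦4, 1↦2, 2↦3, 3↦1, 4↦1, 5↦8, 6↦5, 7↦8, 8↦0, 9↦8, 10↦4]  zeros at y ∈ {8}
  x = 4: [0↦1, 1↦10, 2↦0, 3↦9, 4↦9, 5↦5, 6↦2, 7↦5, 8↦8, 9↦5, 10↦1]  zeros at y ∈ {2}
  x = 5: [0↦5, 1↦3, 2↦4, 3↦2, 4↦2, 5↦9, 6↦6, 7↦9, 8↦1, 9↦9, 10↦5]  zeros at y ∈ ∅
  x = 6: [0↦5, 1↦3, 2↦4, 3↦2, 4↦2, 5↦9, 6↦6, 7↦9, 8↦1, 9↦9, 10↦5]  zeros at y ∈ ∅
  x = 7: [0↦1, 1↦10, 2↦0, 3↦9, 4↦9, 5↦5, 6↦2, 7↦5, 8↦8, 9↦5, 10↦1]  zeros at y ∈ {2}
  x = 8: [0↦4, 1↦2, 2↦3, 3↦1, 4↦1, 5↦8, 6↦5, 7↦8, 8↦0, 9↦8, 10↦4]  zeros at y ∈ {8}
  x = 9: [0↦3, 1↦1, 2↦2, 3↦0, 4↦0, 5↦7, 6↦4, 7↦7, 8↦10, 9↦7, 10↦3]  zeros at y ∈ {3, 4}
  x = 10: [0↦9, 1↦7, 2↦8, 3↦6, 4↦6, 5↦2, 6↦10, 7↦2, 8↦5, 9↦2, 10↦9]  zeros at y ∈ ∅
Collecting zeros: affine points = {(0, 0), (0, 10), (2, 3), (2, 4), (3, 8), (4, 2), (7, 2), (8, 8), (9, 3), (9, 4)}.
Total count |C(F_11)_aff| = 10.


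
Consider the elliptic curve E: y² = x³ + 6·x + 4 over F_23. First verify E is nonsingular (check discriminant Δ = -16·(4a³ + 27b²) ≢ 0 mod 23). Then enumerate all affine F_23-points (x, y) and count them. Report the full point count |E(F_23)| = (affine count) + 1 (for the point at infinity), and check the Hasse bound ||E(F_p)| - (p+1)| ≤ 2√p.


Affine points = {(0, 2), (0, 21), (2, 1), (2, 22), (3, 7), (3, 16), (4, 0), (6, 7), (6, 16), (8, 9), (8, 14), (10, 11), (10, 12), (13, 5), (13, 18), (14, 7), (14, 16), (19, 10), (19, 13)}; affine count = 19; |E(F_23)| = 20.

Discriminant check: Δ ∝ 4a³ + 27b² = 4·6³ + 27·4² = 4·216 + 27·16 ≡ 8 (mod 23). Nonzero ⇒ E is nonsingular.
For each x ∈ F_23, compute rhs = x³ + 6·x + 4 mod 23, then count y ∈ F_23 with y² ≡ rhs.
  x = 0: rhs = 4, matching y values: 2, 21 (2 points).
  x = 1: rhs = 11, matching y values: none (0 points).
  x = 2: rhs = 1, matching y values: 1, 22 (2 points).
  x = 3: rhs = 3, matching y values: 7, 16 (2 points).
  x = 4: rhs = 0, matching y values: 0 (1 points).
  x = 5: rhs = 21, matching y values: none (0 points).
  x = 6: rhs = 3, matching y values: 7, 16 (2 points).
  x = 7: rhs = 21, matching y values: none (0 points).
  x = 8: rhs = 12, matching y values: 9, 14 (2 points).
  x = 9: rhs = 5, matching y values: none (0 points).
  x = 10: rhs = 6, matching y values: 11, 12 (2 points).
  x = 11: rhs = 21, matching y values: none (0 points).
  x = 12: rhs = 10, matching y values: none (0 points).
  x = 13: rhs = 2, matching y values: 5, 18 (2 points).
  x = 14: rhs = 3, matching y values: 7, 16 (2 points).
  x = 15: rhs = 19, matching y values: none (0 points).
  x = 16: rhs = 10, matching y values: none (0 points).
  x = 17: rhs = 5, matching y values: none (0 points).
  x = 18: rhs = 10, matching y values: none (0 points).
  x = 19: rhs = 8, matching y values: 10, 13 (2 points).
  x = 20: rhs = 5, matching y values: none (0 points).
  x = 21: rhs = 7, matching y values: none (0 points).
  x = 22: rhs = 20, matching y values: none (0 points).
Total affine count: 19.
Full point count |E(F_23)| = 19 + 1 = 20.
Hasse bound: |20 − (23+1)| = |-4| = 4 ≤ 2√23 ≈ 9.5917 ✓.


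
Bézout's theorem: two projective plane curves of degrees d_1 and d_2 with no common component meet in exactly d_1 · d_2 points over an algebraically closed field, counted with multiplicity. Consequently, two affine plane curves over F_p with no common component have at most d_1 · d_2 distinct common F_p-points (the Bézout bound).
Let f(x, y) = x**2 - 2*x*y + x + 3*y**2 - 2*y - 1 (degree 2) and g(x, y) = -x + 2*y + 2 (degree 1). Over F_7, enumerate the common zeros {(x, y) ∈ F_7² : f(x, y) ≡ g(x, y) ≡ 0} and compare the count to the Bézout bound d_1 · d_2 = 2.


Common zeros: ∅; count = 0; Bézout bound = 2.

deg(f) = 2, deg(g) = 1, so Bézout bound = 2.
Scan x ∈ F_7. For each x, list the y ∈ F_7 with f(x, y) ≡ 0 and those with g(x, y) ≡ 0 (mod 7); the common zeros in that column are the intersection.
  x = 0: f ≡ 0 at y ∈ {1, 2}; g ≡ 0 at y ∈ {6}; common: ∅.
  x = 1: f ≡ 0 at y ∈ {1, 5}; g ≡ 0 at y ∈ {3}; common: ∅.
  x = 2: f ≡ 0 at y ∈ {3, 6}; g ≡ 0 at y ∈ {0}; common: ∅.
  x = 3: f ≡ 0 at y ∈ {2, 3}; g ≡ 0 at y ∈ {4}; common: ∅.
  x = 4: f ≡ 0 at y ∈ ∅; g ≡ 0 at y ∈ {1}; common: ∅.
  x = 5: f ≡ 0 at y ∈ ∅; g ≡ 0 at y ∈ {5}; common: ∅.
  x = 6: f ≡ 0 at y ∈ ∅; g ≡ 0 at y ∈ {2}; common: ∅.
Collecting: common zeros = ∅, so the count is 0.
Comparison with the Bézout bound: 0 ≤ 2 = deg(f)·deg(g), as expected for curves with no common component (the affine F_7-count falls short of the bound because intersections may lie at infinity, over extension fields, or carry multiplicity).


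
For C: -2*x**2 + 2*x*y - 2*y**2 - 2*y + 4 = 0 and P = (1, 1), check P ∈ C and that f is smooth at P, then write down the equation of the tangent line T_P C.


Tangent line at P: -2*x - 4*y + 6 = 0.

Step 1: f(1, 1) = 0, so P lies on C.
Step 2: partial derivatives
  f_x(x, y) = -4*x + 2*y, f_y(x, y) = 2*x - 4*y - 2.
  f_x(P) = -2, f_y(P) = -4 (gradient nonzero, so P is smooth).
Step 3: tangent line at P: -2·(x − 1) + -4·(y − 1) = 0.
Expanding: -2*x - 4*y + 6 = 0.


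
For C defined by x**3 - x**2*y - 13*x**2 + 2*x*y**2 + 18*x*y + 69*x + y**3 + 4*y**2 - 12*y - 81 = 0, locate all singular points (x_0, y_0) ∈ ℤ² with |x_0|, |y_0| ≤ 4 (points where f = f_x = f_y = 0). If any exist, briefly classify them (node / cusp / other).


Singular points: {(3, -3)}; classification: node.

Compute partial derivatives:
  f_x = 3*x**2 - 2*x*y - 26*x + 2*y**2 + 18*y + 69.
  f_y = -x**2 + 4*x*y + 18*x + 3*y**2 + 8*y - 12.
Scan x_0 ∈ {−4, ..., 4}. For each x_0, f_y(x_0, y) is a polynomial in y; find its integer roots y ∈ {−4, ..., 4}, then test f_x and f at those candidates.
  x = -4: f_y(-4, y) = 3*y**2 - 8*y - 100; no integer root y with |y| ≤ 4.
  x = -3: f_y(-3, y) = 3*y**2 - 4*y - 75; no integer root y with |y| ≤ 4.
  x = -2: f_y(-2, y) = 3*y**2 - 52; no integer root y with |y| ≤ 4.
  x = -1: f_y(-1, y) = 3*y**2 + 4*y - 31; no integer root y with |y| ≤ 4.
  x = 0: f_y(0, y) = 3*y**2 + 8*y - 12; no integer root y with |y| ≤ 4.
  x = 1: f_y(1, y) = 3*y**2 + 12*y + 5; no integer root y with |y| ≤ 4.
  x = 2: f_y(2, y) = 3*y**2 + 16*y + 20; vanishes at y ∈ {-2}. (2, -2): f_x = 9 ≠ 0.
  x = 3: f_y(3, y) = 3*y**2 + 20*y + 33; vanishes at y ∈ {-3}. (3, -3): f_x = 0, f = 0 — SINGULAR.
  x = 4: f_y(4, y) = 3*y**2 + 24*y + 44; no integer root y with |y| ≤ 4.
Only singular point on the grid: (3, -3).
Classify: substitute x = 3 + u, y = -3 + v and expand: f = u**3 - u**2*v - u**2 + 2*u*v**2 + v**3 + v**2.
No constant or linear terms (consistent with a singular point). Quadratic part: -u**2 + v**2. Cubic part: u**3 - u**2*v + 2*u*v**2 + v**3.
The quadratic part v**2 - u**2 = (v − u)(v + u) splits into two distinct linear factors, so there are two distinct tangent lines y − -3 = ±(x − 3) — this is a node (ordinary double point).
Classification: node.


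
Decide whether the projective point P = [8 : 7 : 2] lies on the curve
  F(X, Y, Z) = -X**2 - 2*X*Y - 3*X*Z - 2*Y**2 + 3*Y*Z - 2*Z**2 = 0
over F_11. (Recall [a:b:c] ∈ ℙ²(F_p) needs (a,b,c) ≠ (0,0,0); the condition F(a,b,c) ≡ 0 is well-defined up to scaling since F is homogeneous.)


F(8,7,2) ≡ 9 (mod 11); P is NOT on the curve.

Evaluate F(8, 7, 2) term-by-term (mod 11).
  -X**2 ↦ -1·64·1·1 = -64
  -2*X*Y ↦ -2·8·7·1 = -112
  -3*X*Z ↦ -3·8·1·2 = -48
  -2*Y**2 ↦ -2·1·49·1 = -98
  3*Y*Z ↦ 3·1·7·2 = 42
  -2*Z**2 ↦ -2·1·1·4 = -8
Sum: F(8, 7, 2) = (-64) + (-112) + (-48) + (-98) + (42) + (-8) = -288.
Reducing mod 11: -288 ≡ 9 (mod 11).
Since F(a, b, c) ≡ 9 ≠ 0 (mod 11), P does NOT lie on the curve.


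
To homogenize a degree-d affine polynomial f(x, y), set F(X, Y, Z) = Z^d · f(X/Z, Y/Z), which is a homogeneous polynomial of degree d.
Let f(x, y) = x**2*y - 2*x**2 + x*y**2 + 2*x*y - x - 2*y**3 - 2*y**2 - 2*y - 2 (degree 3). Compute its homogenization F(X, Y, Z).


F(X, Y, Z) = X**2*Y - 2*X**2*Z + X*Y**2 + 2*X*Y*Z - X*Z**2 - 2*Y**3 - 2*Y**2*Z - 2*Y*Z**2 - 2*Z**3

deg(f) = 3.
Substitute x = X/Z, y = Y/Z into f, then multiply by Z^3.
  monomial 1·x^2·y^1 ↦ 1·X^2·Y^1·Z^0.
  monomial -2·x^2·y^0 ↦ -2·X^2·Y^0·Z^1.
  monomial 1·x^1·y^2 ↦ 1·X^1·Y^2·Z^0.
  monomial 2·x^1·y^1 ↦ 2·X^1·Y^1·Z^1.
  monomial -1·x^1·y^0 ↦ -1·X^1·Y^0·Z^2.
  monomial -2·x^0·y^3 ↦ -2·X^0·Y^3·Z^0.
  monomial -2·x^0·y^2 ↦ -2·X^0·Y^2·Z^1.
  monomial -2·x^0·y^1 ↦ -2·X^0·Y^1·Z^2.
  monomial -2·x^0·y^0 ↦ -2·X^0·Y^0·Z^3.
Collecting: F(X, Y, Z) = X**2*Y - 2*X**2*Z + X*Y**2 + 2*X*Y*Z - X*Z**2 - 2*Y**3 - 2*Y**2*Z - 2*Y*Z**2 - 2*Z**3.


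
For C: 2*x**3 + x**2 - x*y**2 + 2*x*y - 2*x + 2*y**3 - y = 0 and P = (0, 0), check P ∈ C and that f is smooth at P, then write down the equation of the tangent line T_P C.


Tangent line at P: -2*x - y = 0.

Step 1: f(0, 0) = 0, so P lies on C.
Step 2: partial derivatives
  f_x(x, y) = 6*x**2 + 2*x - y**2 + 2*y - 2, f_y(x, y) = -2*x*y + 2*x + 6*y**2 - 1.
  f_x(P) = -2, f_y(P) = -1 (gradient nonzero, so P is smooth).
Step 3: tangent line at P: -2·(x − 0) + -1·(y − 0) = 0.
Expanding: -2*x - y = 0.


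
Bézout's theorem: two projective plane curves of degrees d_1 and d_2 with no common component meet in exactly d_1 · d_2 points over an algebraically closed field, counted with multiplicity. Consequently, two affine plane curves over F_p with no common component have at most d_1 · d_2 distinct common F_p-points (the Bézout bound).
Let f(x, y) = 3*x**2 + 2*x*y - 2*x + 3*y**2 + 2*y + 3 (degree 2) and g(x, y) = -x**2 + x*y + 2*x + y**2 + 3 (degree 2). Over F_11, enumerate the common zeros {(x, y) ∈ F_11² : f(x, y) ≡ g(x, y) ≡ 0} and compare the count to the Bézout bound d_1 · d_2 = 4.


Common zeros: {(10, 1)}; count = 1; Bézout bound = 4.

deg(f) = 2, deg(g) = 2, so Bézout bound = 4.
Scan x ∈ F_11. For each x, list the y ∈ F_11 with f(x, y) ≡ 0 and those with g(x, y) ≡ 0 (mod 11); the common zeros in that column are the intersection.
  x = 0: f ≡ 0 at y ∈ {5, 9}; g ≡ 0 at y ∈ ∅; common: ∅.
  x = 1: f ≡ 0 at y ∈ {1, 5}; g ≡ 0 at y ∈ ∅; common: ∅.
  x = 2: f ≡ 0 at y ∈ {0, 9}; g ≡ 0 at y ∈ {2, 7}; common: ∅.
  x = 3: f ≡ 0 at y ∈ ∅; g ≡ 0 at y ∈ {0, 8}; common: ∅.
  x = 4: f ≡ 0 at y ∈ ∅; g ≡ 0 at y ∈ {1, 6}; common: ∅.
  x = 5: f ≡ 0 at y ∈ ∅; g ≡ 0 at y ∈ ∅; common: ∅.
  x = 6: f ≡ 0 at y ∈ {0, 10}; g ≡ 0 at y ∈ ∅; common: ∅.
  x = 7: f ≡ 0 at y ∈ ∅; g ≡ 0 at y ∈ {7, 8}; common: ∅.
  x = 8: f ≡ 0 at y ∈ ∅; g ≡ 0 at y ∈ ∅; common: ∅.
  x = 9: f ≡ 0 at y ∈ ∅; g ≡ 0 at y ∈ ∅; common: ∅.
  x = 10: f ≡ 0 at y ∈ {1, 10}; g ≡ 0 at y ∈ {0, 1}; common: {1}.
Collecting: common zeros = {(10, 1)}, so the count is 1.
Comparison with the Bézout bound: 1 ≤ 4 = deg(f)·deg(g), as expected for curves with no common component (the affine F_11-count falls short of the bound because intersections may lie at infinity, over extension fields, or carry multiplicity).


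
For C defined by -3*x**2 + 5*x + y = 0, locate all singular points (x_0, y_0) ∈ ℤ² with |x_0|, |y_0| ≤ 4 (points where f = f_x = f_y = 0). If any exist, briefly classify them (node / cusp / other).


No singular points in the scanned grid; C is smooth there.

Compute partial derivatives:
  f_x = 5 - 6*x.
  f_y = 1.
f_y = 1 is a nonzero constant, so f_y never vanishes: no point (x, y) can satisfy f = f_x = f_y = 0. In particular no (x, y) ∈ {−4, ..., 4}² is singular; the curve is smooth.


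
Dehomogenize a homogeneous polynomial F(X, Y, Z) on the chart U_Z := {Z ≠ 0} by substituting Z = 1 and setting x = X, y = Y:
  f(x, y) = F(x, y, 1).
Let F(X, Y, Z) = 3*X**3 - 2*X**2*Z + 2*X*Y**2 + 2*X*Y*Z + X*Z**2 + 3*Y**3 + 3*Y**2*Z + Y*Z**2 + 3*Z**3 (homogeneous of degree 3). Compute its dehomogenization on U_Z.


f(x, y) = 3*x**3 - 2*x**2 + 2*x*y**2 + 2*x*y + x + 3*y**3 + 3*y**2 + y + 3

On U_Z we set Z = 1. Each monomial c·X^i·Y^j·Z^k in F becomes c·x^i·y^j·1^k = c·x^i·y^j.
Substituting Z = 1: F(X, Y, 1) = 3*x**3 - 2*x**2 + 2*x*y**2 + 2*x*y + x + 3*y**3 + 3*y**2 + y + 3.
Note: deg(f) ≤ deg(F) = 3; strict inequality happens when F is divisible by Z (lost terms).


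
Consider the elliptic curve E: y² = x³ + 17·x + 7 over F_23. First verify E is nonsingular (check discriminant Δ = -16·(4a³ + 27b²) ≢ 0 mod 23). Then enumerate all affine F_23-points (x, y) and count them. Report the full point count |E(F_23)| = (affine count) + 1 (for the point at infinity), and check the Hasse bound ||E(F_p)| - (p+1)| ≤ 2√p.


Affine points = {(1, 5), (1, 18), (2, 7), (2, 16), (3, 4), (3, 19), (4, 1), (4, 22), (6, 7), (6, 16), (7, 3), (7, 20), (10, 2), (10, 21), (15, 7), (15, 16), (18, 2), (18, 21), (19, 6), (19, 17), (22, 9), (22, 14)}; affine count = 22; |E(F_23)| = 23.

Discriminant check: Δ ∝ 4a³ + 27b² = 4·17³ + 27·7² = 4·4913 + 27·49 ≡ 22 (mod 23). Nonzero ⇒ E is nonsingular.
For each x ∈ F_23, compute rhs = x³ + 17·x + 7 mod 23, then count y ∈ F_23 with y² ≡ rhs.
  x = 0: rhs = 7, matching y values: none (0 points).
  x = 1: rhs = 2, matching y values: 5, 18 (2 points).
  x = 2: rhs = 3, matching y values: 7, 16 (2 points).
  x = 3: rhs = 16, matching y values: 4, 19 (2 points).
  x = 4: rhs = 1, matching y values: 1, 22 (2 points).
  x = 5: rhs = 10, matching y values: none (0 points).
  x = 6: rhs = 3, matching y values: 7, 16 (2 points).
  x = 7: rhs = 9, matching y values: 3, 20 (2 points).
  x = 8: rhs = 11, matching y values: none (0 points).
  x = 9: rhs = 15, matching y values: none (0 points).
  x = 10: rhs = 4, matching y values: 2, 21 (2 points).
  x = 11: rhs = 7, matching y values: none (0 points).
  x = 12: rhs = 7, matching y values: none (0 points).
  x = 13: rhs = 10, matching y values: none (0 points).
  x = 14: rhs = 22, matching y values: none (0 points).
  x = 15: rhs = 3, matching y values: 7, 16 (2 points).
  x = 16: rhs = 5, matching y values: none (0 points).
  x = 17: rhs = 11, matching y values: none (0 points).
  x = 18: rhs = 4, matching y values: 2, 21 (2 points).
  x = 19: rhs = 13, matching y values: 6, 17 (2 points).
  x = 20: rhs = 21, matching y values: none (0 points).
  x = 21: rhs = 11, matching y values: none (0 points).
  x = 22: rhs = 12, matching y values: 9, 14 (2 points).
Total affine count: 22.
Full point count |E(F_23)| = 22 + 1 = 23.
Hasse bound: |23 − (23+1)| = |-1| = 1 ≤ 2√23 ≈ 9.5917 ✓.


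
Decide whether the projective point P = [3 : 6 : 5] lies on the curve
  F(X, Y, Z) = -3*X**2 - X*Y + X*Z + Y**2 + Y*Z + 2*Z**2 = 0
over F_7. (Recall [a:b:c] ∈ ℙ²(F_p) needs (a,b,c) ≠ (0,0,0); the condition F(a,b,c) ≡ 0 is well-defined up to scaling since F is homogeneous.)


F(3,6,5) ≡ 2 (mod 7); P is NOT on the curve.

Evaluate F(3, 6, 5) term-by-term (mod 7).
  -3*X**2 ↦ -3·9·1·1 = -27
  -X*Y ↦ -1·3·6·1 = -18
  X*Z ↦ 1·3·1·5 = 15
  Y**2 ↦ 1·1·36·1 = 36
  Y*Z ↦ 1·1·6·5 = 30
  2*Z**2 ↦ 2·1·1·25 = 50
Sum: F(3, 6, 5) = (-27) + (-18) + (15) + (36) + (30) + (50) = 86.
Reducing mod 7: 86 ≡ 2 (mod 7).
Since F(a, b, c) ≡ 2 ≠ 0 (mod 7), P does NOT lie on the curve.


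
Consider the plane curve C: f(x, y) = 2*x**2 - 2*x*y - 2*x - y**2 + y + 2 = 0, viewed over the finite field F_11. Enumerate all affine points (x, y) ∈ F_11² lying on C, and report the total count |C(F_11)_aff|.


Affine F_11-points: {(0, 2), (0, 10), (1, 1), (1, 9), (2, 4), (3, 2), (3, 4), (9, 7), (9, 9), (10, 7)}; count = 10.

For each of the 121 pairs (x, y) ∈ F_11², evaluate f(x, y) mod 11. Record the zeros.
  x = 0: [0↦2, 1↦2, 2↦0, 3↦7, 4↦1, 5↦4, 6↦5, 7↦4, 8↦1, 9↦7, 10↦0]  zeros at y ∈ {2, 10}
  x = 1: [0↦2, 1↦0, 2↦7, 3↦1, 4↦4, 5↦5, 6↦4, 7↦1, 8↦7, 9↦0, 10↦2]  zeros at y ∈ {1, 9}
  x = 2: [0↦6, 1↦2, 2↦7, 3↦10, 4↦0, 5↦10, 6↦7, 7↦2, 8↦6, 9↦8, 10↦8]  zeros at y ∈ {4}
  x = 3: [0↦3, 1↦8, 2↦0, 3↦1, 4↦0, 5↦8, 6↦3, 7↦7, 8↦9, 9↦9, 10↦7]  zeros at y ∈ {2, 4}
  x = 4: [0↦4, 1↦7, 2↦8, 3↦7, 4↦4, 5↦10, 6↦3, 7↦5, 8↦5, 9↦3, 10↦10]  zeros at y ∈ ∅
  x = 5: [0↦9, 1↦10, 2↦9, 3↦6, 4↦1, 5↦5, 6↦7, 7↦7, 8↦5, 9↦1, 10↦6]  zeros at y ∈ ∅
  x = 6: [0↦7, 1↦6, 2↦3, 3↦9, 4↦2, 5↦4, 6↦4, 7↦2, 8↦9, 9↦3, 10↦6]  zeros at y ∈ ∅
  x = 7: [0↦9, 1↦6, 2↦1, 3↦5, 4↦7, 5↦7, 6↦5, 7↦1, 8↦6, 9↦9, 10↦10]  zeros at y ∈ ∅
  x = 8: [0↦4, 1↦10, 2↦3, 3↦5, 4↦5, 5↦3, 6↦10, 7↦4, 8↦7, 9↦8, 10↦7]  zeros at y ∈ ∅
  x = 9: [0↦3, 1↦7, 2↦9, 3↦9, 4↦7, 5↦3, 6↦8, 7↦0, 8↦1, 9↦0, 10↦8]  zeros at y ∈ {7, 9}
  x = 10: [0↦6, 1↦8, 2↦8, 3↦6, 4↦2, 5↦7, 6↦10, 7↦0, 8↦10, 9↦7, 10↦2]  zeros at y ∈ {7}
Collecting zeros: affine points = {(0, 2), (0, 10), (1, 1), (1, 9), (2, 4), (3, 2), (3, 4), (9, 7), (9, 9), (10, 7)}.
Total count |C(F_11)_aff| = 10.


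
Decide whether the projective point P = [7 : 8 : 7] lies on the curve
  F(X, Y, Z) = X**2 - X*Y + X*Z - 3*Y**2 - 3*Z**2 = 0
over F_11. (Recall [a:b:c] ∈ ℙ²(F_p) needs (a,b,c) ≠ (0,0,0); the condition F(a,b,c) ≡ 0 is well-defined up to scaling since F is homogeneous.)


F(7,8,7) ≡ 0 (mod 11); P is on the curve.

Evaluate F(7, 8, 7) term-by-term (mod 11).
  X**2 ↦ 1·49·1·1 = 49
  -X*Y ↦ -1·7·8·1 = -56
  X*Z ↦ 1·7·1·7 = 49
  -3*Y**2 ↦ -3·1·64·1 = -192
  -3*Z**2 ↦ -3·1·1·49 = -147
Sum: F(7, 8, 7) = (49) + (-56) + (49) + (-192) + (-147) = -297.
Reducing mod 11: -297 ≡ 0 (mod 11).
Since F(a, b, c) ≡ 0 (mod 11), P lies on the curve.


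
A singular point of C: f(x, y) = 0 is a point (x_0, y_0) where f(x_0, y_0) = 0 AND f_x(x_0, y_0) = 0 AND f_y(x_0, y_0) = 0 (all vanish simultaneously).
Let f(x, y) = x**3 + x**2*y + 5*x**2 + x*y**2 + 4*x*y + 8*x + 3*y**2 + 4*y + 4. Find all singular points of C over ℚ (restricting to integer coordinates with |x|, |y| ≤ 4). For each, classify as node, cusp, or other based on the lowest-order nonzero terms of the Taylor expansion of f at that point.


Singular points: {(-2, 0)}; classification: node.

Compute partial derivatives:
  f_x = 3*x**2 + 2*x*y + 10*x + y**2 + 4*y + 8.
  f_y = x**2 + 2*x*y + 4*x + 6*y + 4.
Scan x_0 ∈ {−4, ..., 4}. For each x_0, f_y(x_0, y) is a polynomial in y; find its integer roots y ∈ {−4, ..., 4}, then test f_x and f at those candidates.
  x = -4: f_y(-4, y) = 4 - 2*y; vanishes at y ∈ {2}. (-4, 2): f_x = 12 ≠ 0.
  x = -3: f_y(-3, y) = 1; no integer root y with |y| ≤ 4.
  x = -2: f_y(-2, y) = 2*y; vanishes at y ∈ {0}. (-2, 0): f_x = 0, f = 0 — SINGULAR.
  x = -1: f_y(-1, y) = 4*y + 1; no integer root y with |y| ≤ 4.
  x = 0: f_y(0, y) = 6*y + 4; no integer root y with |y| ≤ 4.
  x = 1: f_y(1, y) = 8*y + 9; no integer root y with |y| ≤ 4.
  x = 2: f_y(2, y) = 10*y + 16; no integer root y with |y| ≤ 4.
  x = 3: f_y(3, y) = 12*y + 25; no integer root y with |y| ≤ 4.
  x = 4: f_y(4, y) = 14*y + 36; no integer root y with |y| ≤ 4.
Only singular point on the grid: (-2, 0).
Classify: substitute x = -2 + u, y = 0 + v and expand: f = u**3 + u**2*v - u**2 + u*v**2 + v**2.
No constant or linear terms (consistent with a singular point). Quadratic part: -u**2 + v**2. Cubic part: u**3 + u**2*v + u*v**2.
The quadratic part v**2 - u**2 = (v − u)(v + u) splits into two distinct linear factors, so there are two distinct tangent lines y − 0 = ±(x − -2) — this is a node (ordinary double point).
Classification: node.


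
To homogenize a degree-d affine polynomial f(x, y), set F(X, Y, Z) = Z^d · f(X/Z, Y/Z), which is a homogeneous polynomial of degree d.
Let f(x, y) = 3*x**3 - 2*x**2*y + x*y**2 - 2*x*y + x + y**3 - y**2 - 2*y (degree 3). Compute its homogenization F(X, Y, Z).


F(X, Y, Z) = 3*X**3 - 2*X**2*Y + X*Y**2 - 2*X*Y*Z + X*Z**2 + Y**3 - Y**2*Z - 2*Y*Z**2

deg(f) = 3.
Substitute x = X/Z, y = Y/Z into f, then multiply by Z^3.
  monomial 3·x^3·y^0 ↦ 3·X^3·Y^0·Z^0.
  monomial -2·x^2·y^1 ↦ -2·X^2·Y^1·Z^0.
  monomial 1·x^1·y^2 ↦ 1·X^1·Y^2·Z^0.
  monomial -2·x^1·y^1 ↦ -2·X^1·Y^1·Z^1.
  monomial 1·x^1·y^0 ↦ 1·X^1·Y^0·Z^2.
  monomial 1·x^0·y^3 ↦ 1·X^0·Y^3·Z^0.
  monomial -1·x^0·y^2 ↦ -1·X^0·Y^2·Z^1.
  monomial -2·x^0·y^1 ↦ -2·X^0·Y^1·Z^2.
Collecting: F(X, Y, Z) = 3*X**3 - 2*X**2*Y + X*Y**2 - 2*X*Y*Z + X*Z**2 + Y**3 - Y**2*Z - 2*Y*Z**2.


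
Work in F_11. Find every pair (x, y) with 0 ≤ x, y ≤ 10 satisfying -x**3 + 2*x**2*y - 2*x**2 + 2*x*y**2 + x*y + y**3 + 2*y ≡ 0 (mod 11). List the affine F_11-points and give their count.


Affine F_11-points: {(0, 0), (0, 3), (0, 8), (1, 7), (3, 2), (4, 8), (7, 1), (7, 3), (7, 4), (8, 3), (9, 0), (10, 8)}; count = 12.

For each of the 121 pairs (x, y) ∈ F_11², evaluate f(x, y) mod 11. Record the zeros.
  x = 0: [0↦0, 1↦3, 2↦1, 3↦0, 4↦6, 5↦3, 6↦8, 7↦5, 8↦0, 9↦10, 10↦8]  zeros at y ∈ {0, 3, 8}
  x = 1: [0↦8, 1↦5, 2↦1, 3↦2, 4↦3, 5↦10, 6↦7, 7↦0, 8↦6, 9↦9, 10↦4]  zeros at y ∈ {7}
  x = 2: [0↦6, 1↦1, 2↦10, 3↦6, 4↦6, 5↦5, 6↦9, 7↦2, 8↦1, 9↦1, 10↦8]  zeros at y ∈ ∅
  x = 3: [0↦10, 1↦7, 2↦0, 3↦6, 4↦9, 5↦4, 6↦8, 7↦5, 8↦1, 9↦2, 10↦3]  zeros at y ∈ {2}
  x = 4: [0↦3, 1↦6, 2↦9, 3↦7, 4↦6, 5↦1, 6↦9, 7↦3, 8↦0, 9↦6, 10↦5]  zeros at y ∈ {8}
  x = 5: [0↦1, 1↦3, 2↦9, 3↦3, 4↦2, 5↦1, 6↦6, 7↦1, 8↦3, 9↦7, 10↦8]  zeros at y ∈ ∅
  x = 6: [0↦9, 1↦3, 2↦5, 3↦10, 4↦2, 5↦9, 6↦4, 7↦4, 8↦4, 9↦10, 10↦6]  zeros at y ∈ ∅
  x = 7: [0↦10, 1↦0, 2↦2, 3↦0, 4↦0, 5↦8, 6↦8, 7↦6, 8↦8, 9↦9, 10↦4]  zeros at y ∈ {1, 3, 4}
  x = 8: [0↦9, 1↦10, 2↦5, 3↦0, 4↦1, 5↦3, 6↦1, 7↦1, 8↦9, 9↦9, 10↦7]  zeros at y ∈ {3}
  x = 9: [0↦0, 1↦5, 2↦8, 3↦4, 4↦10, 5↦10, 6↦10, 7↦5, 8↦1, 9↦4, 10↦9]  zeros at y ∈ {0}
  x = 10: [0↦10, 1↦1, 2↦5, 3↦6, 4↦10, 5↦1, 6↦7, 7↦1, 8↦0, 9↦10, 10↦4]  zeros at y ∈ {8}
Collecting zeros: affine points = {(0, 0), (0, 3), (0, 8), (1, 7), (3, 2), (4, 8), (7, 1), (7, 3), (7, 4), (8, 3), (9, 0), (10, 8)}.
Total count |C(F_11)_aff| = 12.


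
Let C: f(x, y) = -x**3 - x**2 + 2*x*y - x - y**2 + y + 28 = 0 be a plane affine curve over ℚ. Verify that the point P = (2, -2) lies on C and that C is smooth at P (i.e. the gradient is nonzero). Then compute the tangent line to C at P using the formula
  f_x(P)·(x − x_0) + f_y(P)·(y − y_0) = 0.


Tangent line at P: -21*x + 9*y + 60 = 0.

Step 1: f(2, -2) = 0, so P lies on C.
Step 2: partial derivatives
  f_x(x, y) = -3*x**2 - 2*x + 2*y - 1, f_y(x, y) = 2*x - 2*y + 1.
  f_x(P) = -21, f_y(P) = 9 (gradient nonzero, so P is smooth).
Step 3: tangent line at P: -21·(x − 2) + 9·(y − -2) = 0.
Expanding: -21*x + 9*y + 60 = 0.


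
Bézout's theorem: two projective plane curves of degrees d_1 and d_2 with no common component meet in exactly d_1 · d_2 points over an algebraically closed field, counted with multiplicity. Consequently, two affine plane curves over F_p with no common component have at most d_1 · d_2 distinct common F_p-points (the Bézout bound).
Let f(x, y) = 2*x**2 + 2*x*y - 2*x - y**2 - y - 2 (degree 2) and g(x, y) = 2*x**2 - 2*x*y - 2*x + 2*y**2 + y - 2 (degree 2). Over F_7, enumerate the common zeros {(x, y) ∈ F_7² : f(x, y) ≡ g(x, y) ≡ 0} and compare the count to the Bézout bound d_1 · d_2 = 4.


Common zeros: {(3, 1), (5, 6)}; count = 2; Bézout bound = 4.

deg(f) = 2, deg(g) = 2, so Bézout bound = 4.
Scan x ∈ F_7. For each x, list the y ∈ F_7 with f(x, y) ≡ 0 and those with g(x, y) ≡ 0 (mod 7); the common zeros in that column are the intersection.
  x = 0: f ≡ 0 at y ∈ {3}; g ≡ 0 at y ∈ ∅; common: ∅.
  x = 1: f ≡ 0 at y ∈ {4}; g ≡ 0 at y ∈ ∅; common: ∅.
  x = 2: f ≡ 0 at y ∈ ∅; g ≡ 0 at y ∈ {6}; common: ∅.
  x = 3: f ≡ 0 at y ∈ {1, 4}; g ≡ 0 at y ∈ {1, 5}; common: {1}.
  x = 4: f ≡ 0 at y ∈ {1, 6}; g ≡ 0 at y ∈ ∅; common: ∅.
  x = 5: f ≡ 0 at y ∈ {3, 6}; g ≡ 0 at y ∈ {2, 6}; common: {6}.
  x = 6: f ≡ 0 at y ∈ ∅; g ≡ 0 at y ∈ {1}; common: ∅.
Collecting: common zeros = {(3, 1), (5, 6)}, so the count is 2.
Comparison with the Bézout bound: 2 ≤ 4 = deg(f)·deg(g), as expected for curves with no common component (the affine F_7-count falls short of the bound because intersections may lie at infinity, over extension fields, or carry multiplicity).
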